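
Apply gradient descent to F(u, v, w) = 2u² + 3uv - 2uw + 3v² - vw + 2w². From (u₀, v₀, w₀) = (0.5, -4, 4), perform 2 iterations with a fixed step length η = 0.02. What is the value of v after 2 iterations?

-3.0328

∇F = (4u + 3v - 2w, 3u + 6v - w, -2u - v + 4w)
(u₁, v₁, w₁) = (0.5, -4, 4) − 0.02·(-18, -26.5, 19) = (0.86, -3.47, 3.62)
(u₂, v₂, w₂) = (0.86, -3.47, 3.62) − 0.02·(-14.21, -21.86, 16.23) = (1.1442, -3.0328, 3.2954)
v = -3.0328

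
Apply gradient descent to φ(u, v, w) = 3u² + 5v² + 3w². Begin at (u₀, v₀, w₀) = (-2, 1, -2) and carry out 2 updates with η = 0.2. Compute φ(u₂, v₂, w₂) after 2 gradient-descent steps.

∇φ = (6u, 10v, 6w)
(u₁, v₁, w₁) = (-2, 1, -2) − 0.2·(-12, 10, -12) = (0.4, -1, 0.4)
(u₂, v₂, w₂) = (0.4, -1, 0.4) − 0.2·(2.4, -10, 2.4) = (-0.08, 1, -0.08)
φ(-0.08, 1, -0.08) = 5.0384

5.0384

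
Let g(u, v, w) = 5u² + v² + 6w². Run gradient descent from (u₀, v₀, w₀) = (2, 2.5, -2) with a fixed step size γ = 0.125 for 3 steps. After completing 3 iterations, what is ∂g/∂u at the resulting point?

∇g = (10u, 2v, 12w)
(u₁, v₁, w₁) = (2, 2.5, -2) − 0.125·(20, 5, -24) = (-0.5, 1.875, 1)
(u₂, v₂, w₂) = (-0.5, 1.875, 1) − 0.125·(-5, 3.75, 12) = (0.125, 1.40625, -0.5)
(u₃, v₃, w₃) = (0.125, 1.40625, -0.5) − 0.125·(1.25, 2.8125, -6) = (-0.03125, 1.0546875, 0.25)
∂g/∂u at (-0.03125, 1.0546875, 0.25) = -0.3125

-0.3125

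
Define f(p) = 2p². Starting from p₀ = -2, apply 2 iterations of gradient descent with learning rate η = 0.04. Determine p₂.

-1.4112

f′(p) = 4p
p₁ = -2 − 0.04·(-8) = -1.68
p₂ = -1.68 − 0.04·(-6.72) = -1.4112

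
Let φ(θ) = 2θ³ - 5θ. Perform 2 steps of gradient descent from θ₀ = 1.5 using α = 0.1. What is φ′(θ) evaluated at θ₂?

-0.1777265

φ′(θ) = 6θ² - 5
θ₁ = 1.5 − 0.1·8.5 = 0.65
θ₂ = 0.65 − 0.1·(-2.465) = 0.8965
φ′(θ) at (0.8965) = -0.1777265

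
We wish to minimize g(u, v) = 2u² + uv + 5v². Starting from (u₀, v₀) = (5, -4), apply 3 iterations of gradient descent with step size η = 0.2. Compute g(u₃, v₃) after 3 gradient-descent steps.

60.977664

∇g = (4u + v, u + 10v)
Step 1: at (5, -4), ∇g = (16, -35) → (5, -4) − 0.2·(16, -35) = (1.8, 3)
Step 2: at (1.8, 3), ∇g = (10.2, 31.8) → (1.8, 3) − 0.2·(10.2, 31.8) = (-0.24, -3.36)
Step 3: at (-0.24, -3.36), ∇g = (-4.32, -33.84) → (-0.24, -3.36) − 0.2·(-4.32, -33.84) = (0.624, 3.408)
g(0.624, 3.408) = 60.977664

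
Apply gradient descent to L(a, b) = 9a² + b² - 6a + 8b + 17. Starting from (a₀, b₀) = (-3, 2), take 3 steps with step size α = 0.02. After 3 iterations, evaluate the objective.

35.051228102656

∇L = (18a - 6, 2b + 8)
Step 1: at (-3, 2), ∇L = (-60, 12) → (-3, 2) − 0.02·(-60, 12) = (-1.8, 1.76)
Step 2: at (-1.8, 1.76), ∇L = (-38.4, 11.52) → (-1.8, 1.76) − 0.02·(-38.4, 11.52) = (-1.032, 1.5296)
Step 3: at (-1.032, 1.5296), ∇L = (-24.576, 11.0592) → (-1.032, 1.5296) − 0.02·(-24.576, 11.0592) = (-0.54048, 1.308416)
L(-0.54048, 1.308416) = 35.051228102656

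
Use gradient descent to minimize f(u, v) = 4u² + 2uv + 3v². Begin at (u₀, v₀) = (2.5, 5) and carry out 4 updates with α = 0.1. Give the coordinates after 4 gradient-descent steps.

∇f = (8u + 2v, 2u + 6v)
(u₁, v₁) = (2.5, 5) − 0.1·(30, 35) = (-0.5, 1.5)
(u₂, v₂) = (-0.5, 1.5) − 0.1·(-1, 8) = (-0.4, 0.7)
(u₃, v₃) = (-0.4, 0.7) − 0.1·(-1.8, 3.4) = (-0.22, 0.36)
(u₄, v₄) = (-0.22, 0.36) − 0.1·(-1.04, 1.72) = (-0.116, 0.188)

(-0.116, 0.188)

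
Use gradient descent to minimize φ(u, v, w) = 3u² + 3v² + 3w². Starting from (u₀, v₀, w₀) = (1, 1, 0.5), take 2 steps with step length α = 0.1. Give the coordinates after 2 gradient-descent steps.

(0.16, 0.16, 0.08)

∇φ = (6u, 6v, 6w)
(u₁, v₁, w₁) = (1, 1, 0.5) − 0.1·(6, 6, 3) = (0.4, 0.4, 0.2)
(u₂, v₂, w₂) = (0.4, 0.4, 0.2) − 0.1·(2.4, 2.4, 1.2) = (0.16, 0.16, 0.08)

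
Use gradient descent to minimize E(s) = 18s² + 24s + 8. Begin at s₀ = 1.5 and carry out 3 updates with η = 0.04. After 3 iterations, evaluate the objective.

0.613158520832

E′(s) = 36s + 24
s₁ = 1.5 − 0.04·78 = -1.62
s₂ = -1.62 − 0.04·(-34.32) = -0.2472
s₃ = -0.2472 − 0.04·15.1008 = -0.851232
E(-0.851232) = 0.613158520832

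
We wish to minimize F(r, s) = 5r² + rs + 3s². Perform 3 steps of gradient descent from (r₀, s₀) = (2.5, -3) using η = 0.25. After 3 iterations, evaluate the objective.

∇F = (10r + s, r + 6s)
(r₁, s₁) = (2.5, -3) − 0.25·(22, -15.5) = (-3, 0.875)
(r₂, s₂) = (-3, 0.875) − 0.25·(-29.125, 2.25) = (4.28125, 0.3125)
(r₃, s₃) = (4.28125, 0.3125) − 0.25·(43.125, 6.15625) = (-6.5, -1.2265625)
F(-6.5, -1.2265625) = 223.73602294921875

223.73602294921875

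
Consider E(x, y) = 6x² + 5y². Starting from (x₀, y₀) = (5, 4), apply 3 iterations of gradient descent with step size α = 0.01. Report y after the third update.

∇E = (12x, 10y)
Step 1: at (5, 4), ∇E = (60, 40) → (5, 4) − 0.01·(60, 40) = (4.4, 3.6)
Step 2: at (4.4, 3.6), ∇E = (52.8, 36) → (4.4, 3.6) − 0.01·(52.8, 36) = (3.872, 3.24)
Step 3: at (3.872, 3.24), ∇E = (46.464, 32.4) → (3.872, 3.24) − 0.01·(46.464, 32.4) = (3.40736, 2.916)
y = 2.916

2.916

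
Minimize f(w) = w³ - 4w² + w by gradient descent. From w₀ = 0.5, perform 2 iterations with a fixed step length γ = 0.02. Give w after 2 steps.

0.5943785

f′(w) = 3w² - 8w + 1
w₁ = 0.5 − 0.02·(-2.25) = 0.545
w₂ = 0.545 − 0.02·(-2.468925) = 0.5943785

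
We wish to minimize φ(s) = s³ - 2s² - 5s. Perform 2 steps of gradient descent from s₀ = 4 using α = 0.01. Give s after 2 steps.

φ′(s) = 3s² - 4s - 5
s₁ = 4 − 0.01·27 = 3.73
s₂ = 3.73 − 0.01·21.8187 = 3.511813

3.511813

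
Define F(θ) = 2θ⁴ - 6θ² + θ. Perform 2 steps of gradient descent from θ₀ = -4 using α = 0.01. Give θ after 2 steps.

0.67559624

F′(θ) = 8θ³ - 12θ + 1
θ₁ = -4 − 0.01·(-463) = 0.63
θ₂ = 0.63 − 0.01·(-4.559624) = 0.67559624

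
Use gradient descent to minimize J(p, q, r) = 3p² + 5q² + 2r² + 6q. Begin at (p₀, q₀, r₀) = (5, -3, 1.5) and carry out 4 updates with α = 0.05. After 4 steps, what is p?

∇J = (6p, 10q + 6, 4r)
(p₁, q₁, r₁) = (5, -3, 1.5) − 0.05·(30, -24, 6) = (3.5, -1.8, 1.2)
(p₂, q₂, r₂) = (3.5, -1.8, 1.2) − 0.05·(21, -12, 4.8) = (2.45, -1.2, 0.96)
(p₃, q₃, r₃) = (2.45, -1.2, 0.96) − 0.05·(14.7, -6, 3.84) = (1.715, -0.9, 0.768)
(p₄, q₄, r₄) = (1.715, -0.9, 0.768) − 0.05·(10.29, -3, 3.072) = (1.2005, -0.75, 0.6144)
p = 1.2005

1.2005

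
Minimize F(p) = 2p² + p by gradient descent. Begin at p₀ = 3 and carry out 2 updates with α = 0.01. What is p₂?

2.7452

F′(p) = 4p + 1
Step 1: F′(3) = 13; p₁ = 3 − 0.01·13 = 2.87
Step 2: F′(2.87) = 12.48; p₂ = 2.87 − 0.01·12.48 = 2.7452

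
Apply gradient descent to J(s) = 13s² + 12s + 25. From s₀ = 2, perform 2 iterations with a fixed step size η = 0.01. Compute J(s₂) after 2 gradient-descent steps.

J′(s) = 26s + 12
Step 1: J′(2) = 64; s₁ = 2 − 0.01·64 = 1.36
Step 2: J′(1.36) = 47.36; s₂ = 1.36 − 0.01·47.36 = 0.8864
J(0.8864) = 45.85096448

45.85096448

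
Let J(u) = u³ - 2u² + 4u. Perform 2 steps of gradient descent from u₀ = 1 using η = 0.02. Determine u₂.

J′(u) = 3u² - 4u + 4
u₁ = 1 − 0.02·3 = 0.94
u₂ = 0.94 − 0.02·2.8908 = 0.882184

0.882184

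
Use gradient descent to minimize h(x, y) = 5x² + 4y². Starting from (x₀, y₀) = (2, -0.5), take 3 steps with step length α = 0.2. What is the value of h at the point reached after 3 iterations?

20.046656

∇h = (10x, 8y)
(x₁, y₁) = (2, -0.5) − 0.2·(20, -4) = (-2, 0.3)
(x₂, y₂) = (-2, 0.3) − 0.2·(-20, 2.4) = (2, -0.18)
(x₃, y₃) = (2, -0.18) − 0.2·(20, -1.44) = (-2, 0.108)
h(-2, 0.108) = 20.046656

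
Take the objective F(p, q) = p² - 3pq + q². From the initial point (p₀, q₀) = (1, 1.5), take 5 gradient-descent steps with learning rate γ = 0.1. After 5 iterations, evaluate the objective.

-4.052417418125

∇F = (2p - 3q, -3p + 2q)
(p₁, q₁) = (1, 1.5) − 0.1·(-2.5, 0) = (1.25, 1.5)
(p₂, q₂) = (1.25, 1.5) − 0.1·(-2, -0.75) = (1.45, 1.575)
(p₃, q₃) = (1.45, 1.575) − 0.1·(-1.825, -1.2) = (1.6325, 1.695)
(p₄, q₄) = (1.6325, 1.695) − 0.1·(-1.82, -1.5075) = (1.8145, 1.84575)
(p₅, q₅) = (1.8145, 1.84575) − 0.1·(-1.90825, -1.752) = (2.005325, 2.02095)
F(2.005325, 2.02095) = -4.052417418125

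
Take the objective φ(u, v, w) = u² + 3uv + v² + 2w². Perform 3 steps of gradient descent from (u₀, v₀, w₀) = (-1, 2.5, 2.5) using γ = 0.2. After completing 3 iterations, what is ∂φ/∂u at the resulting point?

∇φ = (2u + 3v, 3u + 2v, 4w)
Step 1: at (-1, 2.5, 2.5), ∇φ = (5.5, 2, 10) → (-1, 2.5, 2.5) − 0.2·(5.5, 2, 10) = (-2.1, 2.1, 0.5)
Step 2: at (-2.1, 2.1, 0.5), ∇φ = (2.1, -2.1, 2) → (-2.1, 2.1, 0.5) − 0.2·(2.1, -2.1, 2) = (-2.52, 2.52, 0.1)
Step 3: at (-2.52, 2.52, 0.1), ∇φ = (2.52, -2.52, 0.4) → (-2.52, 2.52, 0.1) − 0.2·(2.52, -2.52, 0.4) = (-3.024, 3.024, 0.02)
∂φ/∂u at (-3.024, 3.024, 0.02) = 3.024

3.024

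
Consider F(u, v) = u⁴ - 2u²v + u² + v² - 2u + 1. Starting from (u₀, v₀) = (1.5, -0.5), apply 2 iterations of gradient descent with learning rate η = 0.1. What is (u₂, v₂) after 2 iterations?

∇F = (4u³ - 4uv + 2u - 2, -2u² + 2v)
(u₁, v₁) = (1.5, -0.5) − 0.1·(17.5, -5.5) = (-0.25, 0.05)
(u₂, v₂) = (-0.25, 0.05) − 0.1·(-2.5125, -0.025) = (0.00125, 0.0525)

(0.00125, 0.0525)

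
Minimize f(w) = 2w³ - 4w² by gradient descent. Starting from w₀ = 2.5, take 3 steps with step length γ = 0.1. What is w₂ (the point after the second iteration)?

f′(w) = 6w² - 8w
w₁ = 2.5 − 0.1·17.5 = 0.75
w₂ = 0.75 − 0.1·(-2.625) = 1.0125

1.0125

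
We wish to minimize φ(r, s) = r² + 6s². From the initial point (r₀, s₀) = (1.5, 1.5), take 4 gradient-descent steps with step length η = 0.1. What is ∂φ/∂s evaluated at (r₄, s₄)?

0.0288

∇φ = (2r, 12s)
Step 1: at (1.5, 1.5), ∇φ = (3, 18) → (1.5, 1.5) − 0.1·(3, 18) = (1.2, -0.3)
Step 2: at (1.2, -0.3), ∇φ = (2.4, -3.6) → (1.2, -0.3) − 0.1·(2.4, -3.6) = (0.96, 0.06)
Step 3: at (0.96, 0.06), ∇φ = (1.92, 0.72) → (0.96, 0.06) − 0.1·(1.92, 0.72) = (0.768, -0.012)
Step 4: at (0.768, -0.012), ∇φ = (1.536, -0.144) → (0.768, -0.012) − 0.1·(1.536, -0.144) = (0.6144, 0.0024)
∂φ/∂s at (0.6144, 0.0024) = 0.0288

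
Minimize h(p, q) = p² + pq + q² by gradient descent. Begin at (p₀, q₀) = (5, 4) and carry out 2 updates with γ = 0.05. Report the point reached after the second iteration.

∇h = (2p + q, p + 2q)
(p₁, q₁) = (5, 4) − 0.05·(14, 13) = (4.3, 3.35)
(p₂, q₂) = (4.3, 3.35) − 0.05·(11.95, 11) = (3.7025, 2.8)

(3.7025, 2.8)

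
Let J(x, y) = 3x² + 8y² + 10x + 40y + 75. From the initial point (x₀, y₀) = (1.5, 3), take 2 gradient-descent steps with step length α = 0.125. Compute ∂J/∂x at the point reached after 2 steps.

1.1875

∇J = (6x + 10, 16y + 40)
(x₁, y₁) = (1.5, 3) − 0.125·(19, 88) = (-0.875, -8)
(x₂, y₂) = (-0.875, -8) − 0.125·(4.75, -88) = (-1.46875, 3)
∂J/∂x at (-1.46875, 3) = 1.1875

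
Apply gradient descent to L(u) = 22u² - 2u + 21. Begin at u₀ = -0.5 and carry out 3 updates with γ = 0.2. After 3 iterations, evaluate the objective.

1474054.704608

L′(u) = 44u - 2
u₁ = -0.5 − 0.2·(-24) = 4.3
u₂ = 4.3 − 0.2·187.2 = -33.14
u₃ = -33.14 − 0.2·(-1460.16) = 258.892
L(258.892) = 1474054.704608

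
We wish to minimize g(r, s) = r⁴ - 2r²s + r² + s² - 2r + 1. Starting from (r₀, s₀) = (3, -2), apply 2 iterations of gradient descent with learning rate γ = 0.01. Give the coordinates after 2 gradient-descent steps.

∇g = (4r³ - 4rs + 2r - 2, -2r² + 2s)
(r₁, s₁) = (3, -2) − 0.01·(136, -22) = (1.64, -1.78)
(r₂, s₂) = (1.64, -1.78) − 0.01·(30.600576, -8.9392) = (1.33399424, -1.690608)

(1.33399424, -1.690608)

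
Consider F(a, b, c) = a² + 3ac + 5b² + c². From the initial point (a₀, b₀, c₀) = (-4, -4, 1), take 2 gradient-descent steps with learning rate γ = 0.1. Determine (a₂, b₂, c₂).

∇F = (2a + 3c, 10b, 3a + 2c)
Step 1: at (-4, -4, 1), ∇F = (-5, -40, -10) → (-4, -4, 1) − 0.1·(-5, -40, -10) = (-3.5, 0, 2)
Step 2: at (-3.5, 0, 2), ∇F = (-1, 0, -6.5) → (-3.5, 0, 2) − 0.1·(-1, 0, -6.5) = (-3.4, 0, 2.65)

(-3.4, 0, 2.65)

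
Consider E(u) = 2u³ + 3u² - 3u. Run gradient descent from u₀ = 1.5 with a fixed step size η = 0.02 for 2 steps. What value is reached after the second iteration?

0.888948

E′(u) = 6u² + 6u - 3
u₁ = 1.5 − 0.02·19.5 = 1.11
u₂ = 1.11 − 0.02·11.0526 = 0.888948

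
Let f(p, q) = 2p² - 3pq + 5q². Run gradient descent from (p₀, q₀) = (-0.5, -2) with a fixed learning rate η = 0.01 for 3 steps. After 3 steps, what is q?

-1.5019155

∇f = (4p - 3q, -3p + 10q)
(p₁, q₁) = (-0.5, -2) − 0.01·(4, -18.5) = (-0.54, -1.815)
(p₂, q₂) = (-0.54, -1.815) − 0.01·(3.285, -16.53) = (-0.57285, -1.6497)
(p₃, q₃) = (-0.57285, -1.6497) − 0.01·(2.6577, -14.77845) = (-0.599427, -1.5019155)
q = -1.5019155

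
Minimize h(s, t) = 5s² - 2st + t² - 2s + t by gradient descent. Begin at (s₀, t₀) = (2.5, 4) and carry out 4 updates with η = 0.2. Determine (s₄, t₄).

∇h = (10s - 2t - 2, -2s + 2t + 1)
Step 1: at (2.5, 4), ∇h = (15, 4) → (2.5, 4) − 0.2·(15, 4) = (-0.5, 3.2)
Step 2: at (-0.5, 3.2), ∇h = (-13.4, 8.4) → (-0.5, 3.2) − 0.2·(-13.4, 8.4) = (2.18, 1.52)
Step 3: at (2.18, 1.52), ∇h = (16.76, -0.32) → (2.18, 1.52) − 0.2·(16.76, -0.32) = (-1.172, 1.584)
Step 4: at (-1.172, 1.584), ∇h = (-16.888, 6.512) → (-1.172, 1.584) − 0.2·(-16.888, 6.512) = (2.2056, 0.2816)

(2.2056, 0.2816)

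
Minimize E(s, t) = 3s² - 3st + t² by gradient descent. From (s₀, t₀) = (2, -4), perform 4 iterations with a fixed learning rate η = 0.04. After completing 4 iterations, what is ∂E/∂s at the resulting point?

5.28617472

∇E = (6s - 3t, -3s + 2t)
(s₁, t₁) = (2, -4) − 0.04·(24, -14) = (1.04, -3.44)
(s₂, t₂) = (1.04, -3.44) − 0.04·(16.56, -10) = (0.3776, -3.04)
(s₃, t₃) = (0.3776, -3.04) − 0.04·(11.3856, -7.2128) = (-0.077824, -2.751488)
(s₄, t₄) = (-0.077824, -2.751488) − 0.04·(7.78752, -5.269504) = (-0.3893248, -2.54070784)
∂E/∂s at (-0.3893248, -2.54070784) = 5.28617472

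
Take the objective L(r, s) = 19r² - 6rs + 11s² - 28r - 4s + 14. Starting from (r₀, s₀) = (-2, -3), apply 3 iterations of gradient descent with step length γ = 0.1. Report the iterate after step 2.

∇L = (38r - 6s - 28, -6r + 22s - 4)
Step 1: at (-2, -3), ∇L = (-86, -58) → (-2, -3) − 0.1·(-86, -58) = (6.6, 2.8)
Step 2: at (6.6, 2.8), ∇L = (206, 18) → (6.6, 2.8) − 0.1·(206, 18) = (-14, 1)

(-14, 1)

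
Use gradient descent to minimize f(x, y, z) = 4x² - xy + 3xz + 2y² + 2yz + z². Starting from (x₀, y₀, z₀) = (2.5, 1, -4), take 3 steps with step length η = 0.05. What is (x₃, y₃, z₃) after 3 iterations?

∇f = (8x - y + 3z, -x + 4y + 2z, 3x + 2y + 2z)
Step 1: at (2.5, 1, -4), ∇f = (7, -6.5, 1.5) → (2.5, 1, -4) − 0.05·(7, -6.5, 1.5) = (2.15, 1.325, -4.075)
Step 2: at (2.15, 1.325, -4.075), ∇f = (3.65, -5, 0.95) → (2.15, 1.325, -4.075) − 0.05·(3.65, -5, 0.95) = (1.9675, 1.575, -4.1225)
Step 3: at (1.9675, 1.575, -4.1225), ∇f = (1.7975, -3.9125, 0.8075) → (1.9675, 1.575, -4.1225) − 0.05·(1.7975, -3.9125, 0.8075) = (1.877625, 1.770625, -4.162875)

(1.877625, 1.770625, -4.162875)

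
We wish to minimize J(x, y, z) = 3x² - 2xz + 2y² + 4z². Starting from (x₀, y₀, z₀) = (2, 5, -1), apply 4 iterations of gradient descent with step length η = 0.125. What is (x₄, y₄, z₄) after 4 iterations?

(0.02734375, 0.3125, 0.015625)

∇J = (6x - 2z, 4y, -2x + 8z)
Step 1: at (2, 5, -1), ∇J = (14, 20, -12) → (2, 5, -1) − 0.125·(14, 20, -12) = (0.25, 2.5, 0.5)
Step 2: at (0.25, 2.5, 0.5), ∇J = (0.5, 10, 3.5) → (0.25, 2.5, 0.5) − 0.125·(0.5, 10, 3.5) = (0.1875, 1.25, 0.0625)
Step 3: at (0.1875, 1.25, 0.0625), ∇J = (1, 5, 0.125) → (0.1875, 1.25, 0.0625) − 0.125·(1, 5, 0.125) = (0.0625, 0.625, 0.046875)
Step 4: at (0.0625, 0.625, 0.046875), ∇J = (0.28125, 2.5, 0.25) → (0.0625, 0.625, 0.046875) − 0.125·(0.28125, 2.5, 0.25) = (0.02734375, 0.3125, 0.015625)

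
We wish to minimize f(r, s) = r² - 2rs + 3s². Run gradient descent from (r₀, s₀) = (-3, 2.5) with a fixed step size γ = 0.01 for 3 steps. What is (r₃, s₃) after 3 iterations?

(-2.688776, 1.913384)

∇f = (2r - 2s, -2r + 6s)
(r₁, s₁) = (-3, 2.5) − 0.01·(-11, 21) = (-2.89, 2.29)
(r₂, s₂) = (-2.89, 2.29) − 0.01·(-10.36, 19.52) = (-2.7864, 2.0948)
(r₃, s₃) = (-2.7864, 2.0948) − 0.01·(-9.7624, 18.1416) = (-2.688776, 1.913384)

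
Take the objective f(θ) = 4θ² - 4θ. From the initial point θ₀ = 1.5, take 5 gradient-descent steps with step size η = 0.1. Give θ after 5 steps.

f′(θ) = 8θ - 4
Step 1: f′(1.5) = 8; θ₁ = 1.5 − 0.1·8 = 0.7
Step 2: f′(0.7) = 1.6; θ₂ = 0.7 − 0.1·1.6 = 0.54
Step 3: f′(0.54) = 0.32; θ₃ = 0.54 − 0.1·0.32 = 0.508
Step 4: f′(0.508) = 0.064; θ₄ = 0.508 − 0.1·0.064 = 0.5016
Step 5: f′(0.5016) = 0.0128; θ₅ = 0.5016 − 0.1·0.0128 = 0.50032

0.50032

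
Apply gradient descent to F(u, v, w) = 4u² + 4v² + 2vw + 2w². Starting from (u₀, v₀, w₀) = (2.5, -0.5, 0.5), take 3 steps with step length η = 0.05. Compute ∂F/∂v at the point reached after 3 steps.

∇F = (8u, 8v + 2w, 2v + 4w)
Step 1: at (2.5, -0.5, 0.5), ∇F = (20, -3, 1) → (2.5, -0.5, 0.5) − 0.05·(20, -3, 1) = (1.5, -0.35, 0.45)
Step 2: at (1.5, -0.35, 0.45), ∇F = (12, -1.9, 1.1) → (1.5, -0.35, 0.45) − 0.05·(12, -1.9, 1.1) = (0.9, -0.255, 0.395)
Step 3: at (0.9, -0.255, 0.395), ∇F = (7.2, -1.25, 1.07) → (0.9, -0.255, 0.395) − 0.05·(7.2, -1.25, 1.07) = (0.54, -0.1925, 0.3415)
∂F/∂v at (0.54, -0.1925, 0.3415) = -0.857

-0.857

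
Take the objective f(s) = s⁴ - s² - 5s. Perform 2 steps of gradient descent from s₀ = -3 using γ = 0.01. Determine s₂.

-1.63103772

f′(s) = 4s³ - 2s - 5
s₁ = -3 − 0.01·(-107) = -1.93
s₂ = -1.93 − 0.01·(-29.896228) = -1.63103772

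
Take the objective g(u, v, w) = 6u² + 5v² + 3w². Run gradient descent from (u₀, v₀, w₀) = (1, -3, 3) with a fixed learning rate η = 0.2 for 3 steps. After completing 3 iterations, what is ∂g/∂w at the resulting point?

∇g = (12u, 10v, 6w)
Step 1: at (1, -3, 3), ∇g = (12, -30, 18) → (1, -3, 3) − 0.2·(12, -30, 18) = (-1.4, 3, -0.6)
Step 2: at (-1.4, 3, -0.6), ∇g = (-16.8, 30, -3.6) → (-1.4, 3, -0.6) − 0.2·(-16.8, 30, -3.6) = (1.96, -3, 0.12)
Step 3: at (1.96, -3, 0.12), ∇g = (23.52, -30, 0.72) → (1.96, -3, 0.12) − 0.2·(23.52, -30, 0.72) = (-2.744, 3, -0.024)
∂g/∂w at (-2.744, 3, -0.024) = -0.144

-0.144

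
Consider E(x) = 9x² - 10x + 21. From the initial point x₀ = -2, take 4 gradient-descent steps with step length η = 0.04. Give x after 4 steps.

0.53984768

E′(x) = 18x - 10
x₁ = -2 − 0.04·(-46) = -0.16
x₂ = -0.16 − 0.04·(-12.88) = 0.3552
x₃ = 0.3552 − 0.04·(-3.6064) = 0.499456
x₄ = 0.499456 − 0.04·(-1.009792) = 0.53984768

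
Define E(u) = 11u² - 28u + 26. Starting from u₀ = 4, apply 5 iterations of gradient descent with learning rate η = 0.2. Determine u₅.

E′(u) = 22u - 28
Step 1: E′(4) = 60; u₁ = 4 − 0.2·60 = -8
Step 2: E′(-8) = -204; u₂ = -8 − 0.2·(-204) = 32.8
Step 3: E′(32.8) = 693.6; u₃ = 32.8 − 0.2·693.6 = -105.92
Step 4: E′(-105.92) = -2358.24; u₄ = -105.92 − 0.2·(-2358.24) = 365.728
Step 5: E′(365.728) = 8018.016; u₅ = 365.728 − 0.2·8018.016 = -1237.8752

-1237.8752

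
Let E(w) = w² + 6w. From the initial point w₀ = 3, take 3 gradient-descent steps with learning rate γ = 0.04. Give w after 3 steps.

1.672128

E′(w) = 2w + 6
Step 1: E′(3) = 12; w₁ = 3 − 0.04·12 = 2.52
Step 2: E′(2.52) = 11.04; w₂ = 2.52 − 0.04·11.04 = 2.0784
Step 3: E′(2.0784) = 10.1568; w₃ = 2.0784 − 0.04·10.1568 = 1.672128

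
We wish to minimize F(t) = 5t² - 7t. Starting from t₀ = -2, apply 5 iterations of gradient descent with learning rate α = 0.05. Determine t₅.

F′(t) = 10t - 7
t₁ = -2 − 0.05·(-27) = -0.65
t₂ = -0.65 − 0.05·(-13.5) = 0.025
t₃ = 0.025 − 0.05·(-6.75) = 0.3625
t₄ = 0.3625 − 0.05·(-3.375) = 0.53125
t₅ = 0.53125 − 0.05·(-1.6875) = 0.615625

0.615625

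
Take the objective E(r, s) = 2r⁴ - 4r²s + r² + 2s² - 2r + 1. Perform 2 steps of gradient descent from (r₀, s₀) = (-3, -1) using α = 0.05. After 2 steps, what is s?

18.472

∇E = (8r³ - 8rs + 2r - 2, -4r² + 4s)
Step 1: at (-3, -1), ∇E = (-248, -40) → (-3, -1) − 0.05·(-248, -40) = (9.4, 1)
Step 2: at (9.4, 1), ∇E = (6586.272, -349.44) → (9.4, 1) − 0.05·(6586.272, -349.44) = (-319.9136, 18.472)
s = 18.472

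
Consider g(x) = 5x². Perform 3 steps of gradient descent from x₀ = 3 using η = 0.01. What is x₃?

2.187

g′(x) = 10x
Step 1: g′(3) = 30; x₁ = 3 − 0.01·30 = 2.7
Step 2: g′(2.7) = 27; x₂ = 2.7 − 0.01·27 = 2.43
Step 3: g′(2.43) = 24.3; x₃ = 2.43 − 0.01·24.3 = 2.187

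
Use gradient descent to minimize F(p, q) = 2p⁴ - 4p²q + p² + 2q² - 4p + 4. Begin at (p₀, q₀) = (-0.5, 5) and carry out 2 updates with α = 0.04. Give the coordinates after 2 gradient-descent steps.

∇F = (8p³ - 8pq + 2p - 4, -4p² + 4q)
Step 1: at (-0.5, 5), ∇F = (14, 19) → (-0.5, 5) − 0.04·(14, 19) = (-1.06, 4.24)
Step 2: at (-1.06, 4.24), ∇F = (20.307072, 12.4656) → (-1.06, 4.24) − 0.04·(20.307072, 12.4656) = (-1.87228288, 3.741376)

(-1.87228288, 3.741376)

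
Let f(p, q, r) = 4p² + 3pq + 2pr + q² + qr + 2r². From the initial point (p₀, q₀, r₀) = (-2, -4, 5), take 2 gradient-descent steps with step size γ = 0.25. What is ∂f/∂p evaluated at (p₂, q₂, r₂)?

∇f = (8p + 3q + 2r, 3p + 2q + r, 2p + q + 4r)
(p₁, q₁, r₁) = (-2, -4, 5) − 0.25·(-18, -9, 12) = (2.5, -1.75, 2)
(p₂, q₂, r₂) = (2.5, -1.75, 2) − 0.25·(18.75, 6, 11.25) = (-2.1875, -3.25, -0.8125)
∂f/∂p at (-2.1875, -3.25, -0.8125) = -28.875

-28.875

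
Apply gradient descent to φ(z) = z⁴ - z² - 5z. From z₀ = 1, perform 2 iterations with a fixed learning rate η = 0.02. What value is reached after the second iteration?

φ′(z) = 4z³ - 2z - 5
z₁ = 1 − 0.02·(-3) = 1.06
z₂ = 1.06 − 0.02·(-2.355936) = 1.10711872

1.10711872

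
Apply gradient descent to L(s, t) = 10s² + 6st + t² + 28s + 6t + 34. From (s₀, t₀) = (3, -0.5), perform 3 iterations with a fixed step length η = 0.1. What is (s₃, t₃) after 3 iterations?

∇L = (20s + 6t + 28, 6s + 2t + 6)
Step 1: at (3, -0.5), ∇L = (85, 23) → (3, -0.5) − 0.1·(85, 23) = (-5.5, -2.8)
Step 2: at (-5.5, -2.8), ∇L = (-98.8, -32.6) → (-5.5, -2.8) − 0.1·(-98.8, -32.6) = (4.38, 0.46)
Step 3: at (4.38, 0.46), ∇L = (118.36, 33.2) → (4.38, 0.46) − 0.1·(118.36, 33.2) = (-7.456, -2.86)

(-7.456, -2.86)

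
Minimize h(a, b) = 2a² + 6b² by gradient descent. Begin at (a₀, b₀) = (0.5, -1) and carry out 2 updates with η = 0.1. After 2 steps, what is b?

∇h = (4a, 12b)
(a₁, b₁) = (0.5, -1) − 0.1·(2, -12) = (0.3, 0.2)
(a₂, b₂) = (0.3, 0.2) − 0.1·(1.2, 2.4) = (0.18, -0.04)
b = -0.04

-0.04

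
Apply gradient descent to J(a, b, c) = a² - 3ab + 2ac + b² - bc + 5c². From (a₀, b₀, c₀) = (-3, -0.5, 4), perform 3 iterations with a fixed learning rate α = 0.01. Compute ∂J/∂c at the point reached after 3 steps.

25.114566

∇J = (2a - 3b + 2c, -3a + 2b - c, 2a - b + 10c)
(a₁, b₁, c₁) = (-3, -0.5, 4) − 0.01·(3.5, 4, 34.5) = (-3.035, -0.54, 3.655)
(a₂, b₂, c₂) = (-3.035, -0.54, 3.655) − 0.01·(2.86, 4.37, 31.02) = (-3.0636, -0.5837, 3.3448)
(a₃, b₃, c₃) = (-3.0636, -0.5837, 3.3448) − 0.01·(2.3135, 4.6786, 27.9045) = (-3.086735, -0.630486, 3.065755)
∂J/∂c at (-3.086735, -0.630486, 3.065755) = 25.114566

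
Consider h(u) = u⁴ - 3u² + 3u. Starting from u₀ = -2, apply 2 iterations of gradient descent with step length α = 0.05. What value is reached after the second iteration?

-1.340825

h′(u) = 4u³ - 6u + 3
Step 1: h′(-2) = -17; u₁ = -2 − 0.05·(-17) = -1.15
Step 2: h′(-1.15) = 3.8165; u₂ = -1.15 − 0.05·3.8165 = -1.340825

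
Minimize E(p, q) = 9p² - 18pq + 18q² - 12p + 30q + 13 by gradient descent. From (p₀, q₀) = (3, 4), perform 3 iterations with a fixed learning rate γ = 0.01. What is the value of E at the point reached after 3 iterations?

70.1626480288

∇E = (18p - 18q - 12, -18p + 36q + 30)
Step 1: at (3, 4), ∇E = (-30, 120) → (3, 4) − 0.01·(-30, 120) = (3.3, 2.8)
Step 2: at (3.3, 2.8), ∇E = (-3, 71.4) → (3.3, 2.8) − 0.01·(-3, 71.4) = (3.33, 2.086)
Step 3: at (3.33, 2.086), ∇E = (10.392, 45.156) → (3.33, 2.086) − 0.01·(10.392, 45.156) = (3.22608, 1.63444)
E(3.22608, 1.63444) = 70.1626480288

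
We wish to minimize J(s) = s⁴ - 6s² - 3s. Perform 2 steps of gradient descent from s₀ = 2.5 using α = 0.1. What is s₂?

J′(s) = 4s³ - 12s - 3
Step 1: J′(2.5) = 29.5; s₁ = 2.5 − 0.1·29.5 = -0.45
Step 2: J′(-0.45) = 2.0355; s₂ = -0.45 − 0.1·2.0355 = -0.65355

-0.65355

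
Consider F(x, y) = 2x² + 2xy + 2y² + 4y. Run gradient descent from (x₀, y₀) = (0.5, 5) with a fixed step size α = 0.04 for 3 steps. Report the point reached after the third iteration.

∇F = (4x + 2y, 2x + 4y + 4)
(x₁, y₁) = (0.5, 5) − 0.04·(12, 25) = (0.02, 4)
(x₂, y₂) = (0.02, 4) − 0.04·(8.08, 20.04) = (-0.3032, 3.1984)
(x₃, y₃) = (-0.3032, 3.1984) − 0.04·(5.184, 16.1872) = (-0.51056, 2.550912)

(-0.51056, 2.550912)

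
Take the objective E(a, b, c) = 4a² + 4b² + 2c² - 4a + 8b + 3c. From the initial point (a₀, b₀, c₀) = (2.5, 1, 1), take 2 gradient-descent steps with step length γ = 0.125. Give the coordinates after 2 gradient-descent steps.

∇E = (8a - 4, 8b + 8, 4c + 3)
Step 1: at (2.5, 1, 1), ∇E = (16, 16, 7) → (2.5, 1, 1) − 0.125·(16, 16, 7) = (0.5, -1, 0.125)
Step 2: at (0.5, -1, 0.125), ∇E = (0, 0, 3.5) → (0.5, -1, 0.125) − 0.125·(0, 0, 3.5) = (0.5, -1, -0.3125)

(0.5, -1, -0.3125)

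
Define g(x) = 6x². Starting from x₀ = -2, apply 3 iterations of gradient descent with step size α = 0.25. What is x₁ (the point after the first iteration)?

g′(x) = 12x
Step 1: g′(-2) = -24; x₁ = -2 − 0.25·(-24) = 4

4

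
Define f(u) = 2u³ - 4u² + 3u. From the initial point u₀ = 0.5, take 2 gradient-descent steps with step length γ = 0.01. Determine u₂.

0.4898985

f′(u) = 6u² - 8u + 3
u₁ = 0.5 − 0.01·0.5 = 0.495
u₂ = 0.495 − 0.01·0.51015 = 0.4898985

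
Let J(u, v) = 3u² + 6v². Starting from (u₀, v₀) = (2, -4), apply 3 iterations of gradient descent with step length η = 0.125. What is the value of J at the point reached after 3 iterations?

∇J = (6u, 12v)
Step 1: at (2, -4), ∇J = (12, -48) → (2, -4) − 0.125·(12, -48) = (0.5, 2)
Step 2: at (0.5, 2), ∇J = (3, 24) → (0.5, 2) − 0.125·(3, 24) = (0.125, -1)
Step 3: at (0.125, -1), ∇J = (0.75, -12) → (0.125, -1) − 0.125·(0.75, -12) = (0.03125, 0.5)
J(0.03125, 0.5) = 1.5029296875

1.5029296875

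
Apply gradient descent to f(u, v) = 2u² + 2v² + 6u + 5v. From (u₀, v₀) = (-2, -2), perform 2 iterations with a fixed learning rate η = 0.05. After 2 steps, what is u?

∇f = (4u + 6, 4v + 5)
Step 1: at (-2, -2), ∇f = (-2, -3) → (-2, -2) − 0.05·(-2, -3) = (-1.9, -1.85)
Step 2: at (-1.9, -1.85), ∇f = (-1.6, -2.4) → (-1.9, -1.85) − 0.05·(-1.6, -2.4) = (-1.82, -1.73)
u = -1.82

-1.82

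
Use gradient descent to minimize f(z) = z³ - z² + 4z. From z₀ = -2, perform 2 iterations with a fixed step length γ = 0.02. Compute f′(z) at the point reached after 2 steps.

f′(z) = 3z² - 2z + 4
z₁ = -2 − 0.02·20 = -2.4
z₂ = -2.4 − 0.02·26.08 = -2.9216
f′(z) at (-2.9216) = 35.45043968

35.45043968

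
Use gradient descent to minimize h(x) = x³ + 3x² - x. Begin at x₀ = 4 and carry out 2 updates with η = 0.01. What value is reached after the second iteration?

2.777877

h′(x) = 3x² + 6x - 1
Step 1: h′(4) = 71; x₁ = 4 − 0.01·71 = 3.29
Step 2: h′(3.29) = 51.2123; x₂ = 3.29 − 0.01·51.2123 = 2.777877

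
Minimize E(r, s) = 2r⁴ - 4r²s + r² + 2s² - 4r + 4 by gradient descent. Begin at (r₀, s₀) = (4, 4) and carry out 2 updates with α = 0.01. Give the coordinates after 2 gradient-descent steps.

∇E = (8r³ - 8rs + 2r - 4, -4r² + 4s)
Step 1: at (4, 4), ∇E = (388, -48) → (4, 4) − 0.01·(388, -48) = (0.12, 4.48)
Step 2: at (0.12, 4.48), ∇E = (-8.046976, 17.8624) → (0.12, 4.48) − 0.01·(-8.046976, 17.8624) = (0.20046976, 4.301376)

(0.20046976, 4.301376)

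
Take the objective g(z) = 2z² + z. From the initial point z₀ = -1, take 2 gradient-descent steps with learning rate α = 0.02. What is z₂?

-0.8848

g′(z) = 4z + 1
z₁ = -1 − 0.02·(-3) = -0.94
z₂ = -0.94 − 0.02·(-2.76) = -0.8848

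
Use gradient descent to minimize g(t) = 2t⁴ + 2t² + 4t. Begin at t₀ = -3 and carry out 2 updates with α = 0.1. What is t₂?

-5829.8672

g′(t) = 8t³ + 4t + 4
t₁ = -3 − 0.1·(-224) = 19.4
t₂ = 19.4 − 0.1·58492.672 = -5829.8672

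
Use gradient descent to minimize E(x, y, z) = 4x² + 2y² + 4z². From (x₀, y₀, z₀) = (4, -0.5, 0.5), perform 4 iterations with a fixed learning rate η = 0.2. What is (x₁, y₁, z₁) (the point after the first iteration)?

∇E = (8x, 4y, 8z)
(x₁, y₁, z₁) = (4, -0.5, 0.5) − 0.2·(32, -2, 4) = (-2.4, -0.1, -0.3)

(-2.4, -0.1, -0.3)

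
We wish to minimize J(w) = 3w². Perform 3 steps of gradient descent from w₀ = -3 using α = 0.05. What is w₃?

J′(w) = 6w
Step 1: J′(-3) = -18; w₁ = -3 − 0.05·(-18) = -2.1
Step 2: J′(-2.1) = -12.6; w₂ = -2.1 − 0.05·(-12.6) = -1.47
Step 3: J′(-1.47) = -8.82; w₃ = -1.47 − 0.05·(-8.82) = -1.029

-1.029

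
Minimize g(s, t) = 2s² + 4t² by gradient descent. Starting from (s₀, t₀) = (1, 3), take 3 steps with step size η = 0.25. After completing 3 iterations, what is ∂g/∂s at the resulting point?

0

∇g = (4s, 8t)
Step 1: at (1, 3), ∇g = (4, 24) → (1, 3) − 0.25·(4, 24) = (0, -3)
Step 2: at (0, -3), ∇g = (0, -24) → (0, -3) − 0.25·(0, -24) = (0, 3)
Step 3: at (0, 3), ∇g = (0, 24) → (0, 3) − 0.25·(0, 24) = (0, -3)
∂g/∂s at (0, -3) = 0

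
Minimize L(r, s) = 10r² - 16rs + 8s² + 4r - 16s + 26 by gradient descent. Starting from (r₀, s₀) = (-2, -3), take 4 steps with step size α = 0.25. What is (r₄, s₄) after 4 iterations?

(2135, -1879)

∇L = (20r - 16s + 4, -16r + 16s - 16)
Step 1: at (-2, -3), ∇L = (12, -32) → (-2, -3) − 0.25·(12, -32) = (-5, 5)
Step 2: at (-5, 5), ∇L = (-176, 144) → (-5, 5) − 0.25·(-176, 144) = (39, -31)
Step 3: at (39, -31), ∇L = (1280, -1136) → (39, -31) − 0.25·(1280, -1136) = (-281, 253)
Step 4: at (-281, 253), ∇L = (-9664, 8528) → (-281, 253) − 0.25·(-9664, 8528) = (2135, -1879)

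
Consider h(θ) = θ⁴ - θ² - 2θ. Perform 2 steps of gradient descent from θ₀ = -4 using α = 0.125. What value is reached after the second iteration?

h′(θ) = 4θ³ - 2θ - 2
Step 1: h′(-4) = -250; θ₁ = -4 − 0.125·(-250) = 27.25
Step 2: h′(27.25) = 80882.8125; θ₂ = 27.25 − 0.125·80882.8125 = -10083.1015625

-10083.1015625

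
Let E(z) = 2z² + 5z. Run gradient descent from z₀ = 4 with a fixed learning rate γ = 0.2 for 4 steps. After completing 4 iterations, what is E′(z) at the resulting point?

0.0336

E′(z) = 4z + 5
z₁ = 4 − 0.2·21 = -0.2
z₂ = -0.2 − 0.2·4.2 = -1.04
z₃ = -1.04 − 0.2·0.84 = -1.208
z₄ = -1.208 − 0.2·0.168 = -1.2416
E′(z) at (-1.2416) = 0.0336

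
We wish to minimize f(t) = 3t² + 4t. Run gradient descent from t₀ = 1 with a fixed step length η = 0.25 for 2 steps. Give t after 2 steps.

f′(t) = 6t + 4
Step 1: f′(1) = 10; t₁ = 1 − 0.25·10 = -1.5
Step 2: f′(-1.5) = -5; t₂ = -1.5 − 0.25·(-5) = -0.25

-0.25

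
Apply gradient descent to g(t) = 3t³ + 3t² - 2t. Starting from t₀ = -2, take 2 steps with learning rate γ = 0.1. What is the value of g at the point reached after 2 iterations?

g′(t) = 9t² + 6t - 2
t₁ = -2 − 0.1·22 = -4.2
t₂ = -4.2 − 0.1·131.56 = -17.356
g(-17.356) = -14746.077754048

-14746.077754048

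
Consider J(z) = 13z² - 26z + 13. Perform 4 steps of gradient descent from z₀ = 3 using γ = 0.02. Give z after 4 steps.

1.10616832

J′(z) = 26z - 26
z₁ = 3 − 0.02·52 = 1.96
z₂ = 1.96 − 0.02·24.96 = 1.4608
z₃ = 1.4608 − 0.02·11.9808 = 1.221184
z₄ = 1.221184 − 0.02·5.750784 = 1.10616832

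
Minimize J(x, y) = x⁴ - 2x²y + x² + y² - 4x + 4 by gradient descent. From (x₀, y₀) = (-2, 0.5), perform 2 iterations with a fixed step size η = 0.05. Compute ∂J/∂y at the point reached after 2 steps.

1.53769248

∇J = (4x³ - 4xy + 2x - 4, -2x² + 2y)
Step 1: at (-2, 0.5), ∇J = (-36, -7) → (-2, 0.5) − 0.05·(-36, -7) = (-0.2, 0.85)
Step 2: at (-0.2, 0.85), ∇J = (-3.752, 1.62) → (-0.2, 0.85) − 0.05·(-3.752, 1.62) = (-0.0124, 0.769)
∂J/∂y at (-0.0124, 0.769) = 1.53769248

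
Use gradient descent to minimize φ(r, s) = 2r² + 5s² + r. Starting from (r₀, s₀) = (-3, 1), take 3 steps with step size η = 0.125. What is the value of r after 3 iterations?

-0.59375

∇φ = (4r + 1, 10s)
(r₁, s₁) = (-3, 1) − 0.125·(-11, 10) = (-1.625, -0.25)
(r₂, s₂) = (-1.625, -0.25) − 0.125·(-5.5, -2.5) = (-0.9375, 0.0625)
(r₃, s₃) = (-0.9375, 0.0625) − 0.125·(-2.75, 0.625) = (-0.59375, -0.015625)
r = -0.59375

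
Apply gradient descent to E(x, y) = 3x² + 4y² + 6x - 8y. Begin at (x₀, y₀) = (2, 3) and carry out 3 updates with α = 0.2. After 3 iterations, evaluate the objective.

-6.251776

∇E = (6x + 6, 8y - 8)
Step 1: at (2, 3), ∇E = (18, 16) → (2, 3) − 0.2·(18, 16) = (-1.6, -0.2)
Step 2: at (-1.6, -0.2), ∇E = (-3.6, -9.6) → (-1.6, -0.2) − 0.2·(-3.6, -9.6) = (-0.88, 1.72)
Step 3: at (-0.88, 1.72), ∇E = (0.72, 5.76) → (-0.88, 1.72) − 0.2·(0.72, 5.76) = (-1.024, 0.568)
E(-1.024, 0.568) = -6.251776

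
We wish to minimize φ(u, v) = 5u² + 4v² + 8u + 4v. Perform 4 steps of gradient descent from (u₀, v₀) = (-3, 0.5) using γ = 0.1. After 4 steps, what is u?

∇φ = (10u + 8, 8v + 4)
Step 1: at (-3, 0.5), ∇φ = (-22, 8) → (-3, 0.5) − 0.1·(-22, 8) = (-0.8, -0.3)
Step 2: at (-0.8, -0.3), ∇φ = (0, 1.6) → (-0.8, -0.3) − 0.1·(0, 1.6) = (-0.8, -0.46)
Step 3: at (-0.8, -0.46), ∇φ = (0, 0.32) → (-0.8, -0.46) − 0.1·(0, 0.32) = (-0.8, -0.492)
Step 4: at (-0.8, -0.492), ∇φ = (0, 0.064) → (-0.8, -0.492) − 0.1·(0, 0.064) = (-0.8, -0.4984)
u = -0.8

-0.8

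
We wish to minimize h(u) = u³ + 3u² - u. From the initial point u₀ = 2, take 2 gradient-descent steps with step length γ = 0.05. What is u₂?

0.536625

h′(u) = 3u² + 6u - 1
u₁ = 2 − 0.05·23 = 0.85
u₂ = 0.85 − 0.05·6.2675 = 0.536625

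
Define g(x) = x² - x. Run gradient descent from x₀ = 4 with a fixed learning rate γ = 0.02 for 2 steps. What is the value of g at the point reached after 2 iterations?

10.15449536

g′(x) = 2x - 1
Step 1: g′(4) = 7; x₁ = 4 − 0.02·7 = 3.86
Step 2: g′(3.86) = 6.72; x₂ = 3.86 − 0.02·6.72 = 3.7256
g(3.7256) = 10.15449536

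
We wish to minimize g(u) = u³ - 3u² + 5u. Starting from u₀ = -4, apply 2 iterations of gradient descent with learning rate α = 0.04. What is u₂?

g′(u) = 3u² - 6u + 5
u₁ = -4 − 0.04·77 = -7.08
u₂ = -7.08 − 0.04·197.8592 = -14.994368

-14.994368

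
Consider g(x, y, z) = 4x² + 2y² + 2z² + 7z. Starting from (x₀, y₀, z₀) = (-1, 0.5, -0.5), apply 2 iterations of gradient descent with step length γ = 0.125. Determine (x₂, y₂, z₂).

∇g = (8x, 4y, 4z + 7)
Step 1: at (-1, 0.5, -0.5), ∇g = (-8, 2, 5) → (-1, 0.5, -0.5) − 0.125·(-8, 2, 5) = (0, 0.25, -1.125)
Step 2: at (0, 0.25, -1.125), ∇g = (0, 1, 2.5) → (0, 0.25, -1.125) − 0.125·(0, 1, 2.5) = (0, 0.125, -1.4375)

(0, 0.125, -1.4375)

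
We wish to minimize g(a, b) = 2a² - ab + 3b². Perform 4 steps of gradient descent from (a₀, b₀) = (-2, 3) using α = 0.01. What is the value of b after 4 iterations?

2.27525487

∇g = (4a - b, -a + 6b)
(a₁, b₁) = (-2, 3) − 0.01·(-11, 20) = (-1.89, 2.8)
(a₂, b₂) = (-1.89, 2.8) − 0.01·(-10.36, 18.69) = (-1.7864, 2.6131)
(a₃, b₃) = (-1.7864, 2.6131) − 0.01·(-9.7587, 17.465) = (-1.688813, 2.43845)
(a₄, b₄) = (-1.688813, 2.43845) − 0.01·(-9.193702, 16.319513) = (-1.59687598, 2.27525487)
b = 2.27525487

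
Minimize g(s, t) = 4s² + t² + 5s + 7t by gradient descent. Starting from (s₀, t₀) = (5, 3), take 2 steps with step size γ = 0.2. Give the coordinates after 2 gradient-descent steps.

∇g = (8s + 5, 2t + 7)
Step 1: at (5, 3), ∇g = (45, 13) → (5, 3) − 0.2·(45, 13) = (-4, 0.4)
Step 2: at (-4, 0.4), ∇g = (-27, 7.8) → (-4, 0.4) − 0.2·(-27, 7.8) = (1.4, -1.16)

(1.4, -1.16)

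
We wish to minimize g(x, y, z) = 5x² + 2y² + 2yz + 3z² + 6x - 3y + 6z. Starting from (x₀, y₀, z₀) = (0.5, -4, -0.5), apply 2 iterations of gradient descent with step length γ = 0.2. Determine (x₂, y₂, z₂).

∇g = (10x + 6, 4y + 2z - 3, 2y + 6z + 6)
Step 1: at (0.5, -4, -0.5), ∇g = (11, -20, -5) → (0.5, -4, -0.5) − 0.2·(11, -20, -5) = (-1.7, 0, 0.5)
Step 2: at (-1.7, 0, 0.5), ∇g = (-11, -2, 9) → (-1.7, 0, 0.5) − 0.2·(-11, -2, 9) = (0.5, 0.4, -1.3)

(0.5, 0.4, -1.3)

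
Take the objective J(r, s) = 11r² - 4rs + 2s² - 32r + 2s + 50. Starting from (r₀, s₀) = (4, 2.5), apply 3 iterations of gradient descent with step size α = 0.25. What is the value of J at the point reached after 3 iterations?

∇J = (22r - 4s - 32, -4r + 4s + 2)
Step 1: at (4, 2.5), ∇J = (46, -4) → (4, 2.5) − 0.25·(46, -4) = (-7.5, 3.5)
Step 2: at (-7.5, 3.5), ∇J = (-211, 46) → (-7.5, 3.5) − 0.25·(-211, 46) = (45.25, -8)
Step 3: at (45.25, -8), ∇J = (995.5, -211) → (45.25, -8) − 0.25·(995.5, -211) = (-203.625, 44.75)
J(-203.625, 44.75) = 503204.046875

503204.046875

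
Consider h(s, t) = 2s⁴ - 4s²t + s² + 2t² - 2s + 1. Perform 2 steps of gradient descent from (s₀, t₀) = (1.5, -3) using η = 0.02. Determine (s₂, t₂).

(0.15868032, -2.369728)

∇h = (8s³ - 8st + 2s - 2, -4s² + 4t)
Step 1: at (1.5, -3), ∇h = (64, -21) → (1.5, -3) − 0.02·(64, -21) = (0.22, -2.58)
Step 2: at (0.22, -2.58), ∇h = (3.065984, -10.5136) → (0.22, -2.58) − 0.02·(3.065984, -10.5136) = (0.15868032, -2.369728)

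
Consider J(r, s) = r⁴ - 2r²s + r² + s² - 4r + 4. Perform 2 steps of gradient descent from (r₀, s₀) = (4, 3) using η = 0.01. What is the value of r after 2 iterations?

∇J = (4r³ - 4rs + 2r - 4, -2r² + 2s)
Step 1: at (4, 3), ∇J = (212, -26) → (4, 3) − 0.01·(212, -26) = (1.88, 3.26)
Step 2: at (1.88, 3.26), ∇J = (1.823488, -0.5488) → (1.88, 3.26) − 0.01·(1.823488, -0.5488) = (1.86176512, 3.265488)
r = 1.86176512

1.86176512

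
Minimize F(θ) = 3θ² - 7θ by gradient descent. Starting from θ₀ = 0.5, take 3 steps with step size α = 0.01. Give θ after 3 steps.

0.612944

F′(θ) = 6θ - 7
θ₁ = 0.5 − 0.01·(-4) = 0.54
θ₂ = 0.54 − 0.01·(-3.76) = 0.5776
θ₃ = 0.5776 − 0.01·(-3.5344) = 0.612944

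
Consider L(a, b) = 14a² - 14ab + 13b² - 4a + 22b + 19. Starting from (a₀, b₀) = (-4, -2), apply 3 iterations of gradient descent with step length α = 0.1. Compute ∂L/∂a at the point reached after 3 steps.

1797.408

∇L = (28a - 14b - 4, -14a + 26b + 22)
Step 1: at (-4, -2), ∇L = (-88, 26) → (-4, -2) − 0.1·(-88, 26) = (4.8, -4.6)
Step 2: at (4.8, -4.6), ∇L = (194.8, -164.8) → (4.8, -4.6) − 0.1·(194.8, -164.8) = (-14.68, 11.88)
Step 3: at (-14.68, 11.88), ∇L = (-581.36, 536.4) → (-14.68, 11.88) − 0.1·(-581.36, 536.4) = (43.456, -41.76)
∂L/∂a at (43.456, -41.76) = 1797.408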